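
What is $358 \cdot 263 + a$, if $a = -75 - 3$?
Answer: $94076$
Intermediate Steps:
$a = -78$
$358 \cdot 263 + a = 358 \cdot 263 - 78 = 94154 - 78 = 94076$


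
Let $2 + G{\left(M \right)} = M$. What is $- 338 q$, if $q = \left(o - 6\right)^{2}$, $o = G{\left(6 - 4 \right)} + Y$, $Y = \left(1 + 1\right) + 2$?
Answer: $-1352$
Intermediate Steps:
$G{\left(M \right)} = -2 + M$
$Y = 4$ ($Y = 2 + 2 = 4$)
$o = 4$ ($o = \left(-2 + \left(6 - 4\right)\right) + 4 = \left(-2 + 2\right) + 4 = 0 + 4 = 4$)
$q = 4$ ($q = \left(4 - 6\right)^{2} = \left(-2\right)^{2} = 4$)
$- 338 q = \left(-338\right) 4 = -1352$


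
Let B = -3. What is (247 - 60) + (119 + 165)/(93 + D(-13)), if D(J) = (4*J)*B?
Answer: 46847/249 ≈ 188.14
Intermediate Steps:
D(J) = -12*J (D(J) = (4*J)*(-3) = -12*J)
(247 - 60) + (119 + 165)/(93 + D(-13)) = (247 - 60) + (119 + 165)/(93 - 12*(-13)) = 187 + 284/(93 + 156) = 187 + 284/249 = 46847/249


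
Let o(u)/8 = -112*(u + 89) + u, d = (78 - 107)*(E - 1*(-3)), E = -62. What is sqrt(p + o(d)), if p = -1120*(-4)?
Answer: 2*I*sqrt(398658) ≈ 1262.8*I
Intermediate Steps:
d = 1711 (d = (78 - 107)*(-62 - 1*(-3)) = -29*(-62 + 3) = -29*(-59) = 1711)
p = 4480
o(u) = -79744 - 888*u (o(u) = 8*(-112*(u + 89) + u) = 8*(-112*(89 + u) + u) = 8*((-9968 - 112*u) + u) = 8*(-9968 - 111*u) = -79744 - 888*u)
sqrt(p + o(d)) = sqrt(4480 + (-79744 - 888*1711)) = sqrt(4480 + (-79744 - 1519368)) = sqrt(4480 - 1599112) = sqrt(-1594632) = 2*I*sqrt(398658)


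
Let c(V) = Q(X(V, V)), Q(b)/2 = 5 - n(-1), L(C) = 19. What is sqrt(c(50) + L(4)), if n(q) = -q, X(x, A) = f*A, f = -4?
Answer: 3*sqrt(3) ≈ 5.1962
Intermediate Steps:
X(x, A) = -4*A
Q(b) = 8 (Q(b) = 2*(5 - (-1)*(-1)) = 2*(5 - 1*1) = 2*(5 - 1) = 2*4 = 8)
c(V) = 8
sqrt(c(50) + L(4)) = sqrt(8 + 19) = sqrt(27) = 3*sqrt(3)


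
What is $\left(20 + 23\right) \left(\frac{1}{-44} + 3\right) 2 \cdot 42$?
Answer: $\frac{118293}{11} \approx 10754.0$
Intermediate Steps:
$\left(20 + 23\right) \left(\frac{1}{-44} + 3\right) 2 \cdot 42 = 43 \left(- \frac{1}{44} + 3\right) 2 \cdot 42 = 43 \cdot \frac{131}{44} \cdot 2 \cdot 42 = \frac{5633}{44} \cdot 2 \cdot 42 = \frac{5633}{22} \cdot 42 = \frac{118293}{11}$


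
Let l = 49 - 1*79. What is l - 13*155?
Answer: -2045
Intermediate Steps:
l = -30 (l = 49 - 79 = -30)
l - 13*155 = -30 - 13*155 = -30 - 2015 = -2045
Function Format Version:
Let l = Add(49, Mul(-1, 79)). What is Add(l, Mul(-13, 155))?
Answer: -2045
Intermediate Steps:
l = -30 (l = Add(49, -79) = -30)
Add(l, Mul(-13, 155)) = Add(-30, Mul(-13, 155)) = Add(-30, -2015) = -2045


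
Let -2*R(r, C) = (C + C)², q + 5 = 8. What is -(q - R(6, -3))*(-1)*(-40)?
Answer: -840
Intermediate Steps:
q = 3 (q = -5 + 8 = 3)
R(r, C) = -2*C² (R(r, C) = -(C + C)²/2 = -4*C²/2 = -2*C²)
-(q - R(6, -3))*(-1)*(-40) = -(3 - (-2)*(-3)²)*(-1)*(-40) = -(3 - (-2)*9)*(-1)*(-40) = -(3 - 1*(-18))*(-1)*(-40) = -(3 + 18)*(-1)*(-40) = -21*(-1)*(-40) = -(-21)*(-40) = -1*840 = -840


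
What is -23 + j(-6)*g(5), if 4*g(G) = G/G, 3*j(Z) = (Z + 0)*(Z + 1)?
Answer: -41/2 ≈ -20.500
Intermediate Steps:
j(Z) = Z*(1 + Z)/3 (j(Z) = ((Z + 0)*(Z + 1))/3 = (Z*(1 + Z))/3 = Z*(1 + Z)/3)
g(G) = ¼ (g(G) = (G/G)/4 = (¼)*1 = ¼)
-23 + j(-6)*g(5) = -23 + ((⅓)*(-6)*(1 - 6))*(¼) = -23 + ((⅓)*(-6)*(-5))*(¼) = -23 + 10*(¼) = -23 + 5/2 = -41/2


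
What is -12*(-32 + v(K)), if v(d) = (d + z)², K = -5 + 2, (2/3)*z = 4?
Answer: 276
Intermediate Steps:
z = 6 (z = (3/2)*4 = 6)
K = -3
v(d) = (6 + d)² (v(d) = (d + 6)² = (6 + d)²)
-12*(-32 + v(K)) = -12*(-32 + (6 - 3)²) = -12*(-32 + 3²) = -12*(-32 + 9) = -12*(-23) = 276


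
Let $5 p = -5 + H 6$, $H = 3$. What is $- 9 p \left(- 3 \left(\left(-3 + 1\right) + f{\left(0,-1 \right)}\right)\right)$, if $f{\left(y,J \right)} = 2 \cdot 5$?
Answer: $\frac{2808}{5} \approx 561.6$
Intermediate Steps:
$p = \frac{13}{5}$ ($p = \frac{-5 + 3 \cdot 6}{5} = \frac{-5 + 18}{5} = \frac{1}{5} \cdot 13 = \frac{13}{5} \approx 2.6$)
$f{\left(y,J \right)} = 10$
$- 9 p \left(- 3 \left(\left(-3 + 1\right) + f{\left(0,-1 \right)}\right)\right) = \left(-9\right) \frac{13}{5} \left(- 3 \left(\left(-3 + 1\right) + 10\right)\right) = - \frac{117 \left(- 3 \left(-2 + 10\right)\right)}{5} = - \frac{117 \left(\left(-3\right) 8\right)}{5} = \left(- \frac{117}{5}\right) \left(-24\right) = \frac{2808}{5}$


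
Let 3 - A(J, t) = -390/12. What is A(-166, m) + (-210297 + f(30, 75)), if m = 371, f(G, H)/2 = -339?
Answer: -421879/2 ≈ -2.1094e+5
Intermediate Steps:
f(G, H) = -678 (f(G, H) = 2*(-339) = -678)
A(J, t) = 71/2 (A(J, t) = 3 - (-390)/12 = 3 - 1*(-65/2) = 3 + 65/2 = 71/2)
A(-166, m) + (-210297 + f(30, 75)) = 71/2 + (-210297 - 678) = 71/2 - 210975 = -421879/2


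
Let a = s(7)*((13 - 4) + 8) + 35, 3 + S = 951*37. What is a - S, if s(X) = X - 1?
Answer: -35047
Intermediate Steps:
S = 35184 (S = -3 + 951*37 = -3 + 35187 = 35184)
s(X) = -1 + X
a = 137 (a = (-1 + 7)*((13 - 4) + 8) + 35 = 6*(9 + 8) + 35 = 6*17 + 35 = 102 + 35 = 137)
a - S = 137 - 1*35184 = 137 - 35184 = -35047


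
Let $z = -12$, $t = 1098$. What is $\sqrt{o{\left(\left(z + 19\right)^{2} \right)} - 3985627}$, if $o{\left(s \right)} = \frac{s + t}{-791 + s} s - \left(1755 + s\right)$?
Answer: $\frac{7 i \sqrt{914359710}}{106} \approx 1996.9 i$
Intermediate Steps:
$o{\left(s \right)} = -1755 - s + \frac{s \left(1098 + s\right)}{-791 + s}$ ($o{\left(s \right)} = \frac{s + 1098}{-791 + s} s - \left(1755 + s\right) = \frac{1098 + s}{-791 + s} s - \left(1755 + s\right) = \frac{s \left(1098 + s\right)}{-791 + s} - \left(1755 + s\right) = -1755 - s + \frac{s \left(1098 + s\right)}{-791 + s}$)
$\sqrt{o{\left(\left(z + 19\right)^{2} \right)} - 3985627} = \sqrt{\frac{1388205 + 134 \left(-12 + 19\right)^{2}}{-791 + \left(-12 + 19\right)^{2}} - 3985627} = \sqrt{\frac{1388205 + 134 \cdot 7^{2}}{-791 + 7^{2}} - 3985627} = \sqrt{\frac{1388205 + 134 \cdot 49}{-791 + 49} - 3985627} = \sqrt{\frac{1388205 + 6566}{-742} - 3985627} = \sqrt{\left(- \frac{1}{742}\right) 1394771 - 3985627} = \sqrt{- \frac{199253}{106} - 3985627} = \sqrt{- \frac{422675715}{106}} = \frac{7 i \sqrt{914359710}}{106}$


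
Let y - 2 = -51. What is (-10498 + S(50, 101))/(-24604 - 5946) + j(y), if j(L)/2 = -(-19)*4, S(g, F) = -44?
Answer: 2327071/15275 ≈ 152.34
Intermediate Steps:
y = -49 (y = 2 - 51 = -49)
j(L) = 152 (j(L) = 2*(-(-19)*4) = 2*(-1*(-76)) = 2*76 = 152)
(-10498 + S(50, 101))/(-24604 - 5946) + j(y) = (-10498 - 44)/(-24604 - 5946) + 152 = -10542/(-30550) + 152 = -10542*(-1/30550) + 152 = 5271/15275 + 152 = 2327071/15275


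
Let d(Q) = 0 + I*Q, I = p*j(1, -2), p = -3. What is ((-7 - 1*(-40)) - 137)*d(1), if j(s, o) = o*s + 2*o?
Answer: -1872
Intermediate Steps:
j(s, o) = 2*o + o*s
I = 18 (I = -(-6)*(2 + 1) = -(-6)*3 = -3*(-6) = 18)
d(Q) = 18*Q (d(Q) = 0 + 18*Q = 18*Q)
((-7 - 1*(-40)) - 137)*d(1) = ((-7 - 1*(-40)) - 137)*(18*1) = ((-7 + 40) - 137)*18 = (33 - 137)*18 = -104*18 = -1872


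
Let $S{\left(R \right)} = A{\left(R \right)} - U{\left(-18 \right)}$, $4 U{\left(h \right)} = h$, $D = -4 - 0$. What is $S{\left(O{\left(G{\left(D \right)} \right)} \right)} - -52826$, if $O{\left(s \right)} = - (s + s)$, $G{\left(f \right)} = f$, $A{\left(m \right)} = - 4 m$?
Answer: $\frac{105597}{2} \approx 52799.0$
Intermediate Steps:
$D = -4$ ($D = -4 + 0 = -4$)
$U{\left(h \right)} = \frac{h}{4}$
$O{\left(s \right)} = - 2 s$
$S{\left(R \right)} = \frac{9}{2} - 4 R$ ($S{\left(R \right)} = - 4 R - \frac{1}{4} \left(-18\right) = - 4 R - - \frac{9}{2} = - 4 R + \frac{9}{2} = \frac{9}{2} - 4 R$)
$S{\left(O{\left(G{\left(D \right)} \right)} \right)} - -52826 = \left(\frac{9}{2} - 4 \left(\left(-2\right) \left(-4\right)\right)\right) - -52826 = \left(\frac{9}{2} - 32\right) + 52826 = - \frac{55}{2} + 52826 = \frac{105597}{2}$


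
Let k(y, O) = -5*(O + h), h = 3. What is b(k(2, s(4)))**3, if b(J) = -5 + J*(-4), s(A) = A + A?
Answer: 9938375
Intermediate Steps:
s(A) = 2*A
k(y, O) = -15 - 5*O (k(y, O) = -5*(O + 3) = -5*(3 + O) = -15 - 5*O)
b(J) = -5 - 4*J
b(k(2, s(4)))**3 = (-5 - 4*(-15 - 10*4))**3 = (-5 - 4*(-15 - 5*8))**3 = (-5 - 4*(-15 - 40))**3 = (-5 - 4*(-55))**3 = (-5 + 220)**3 = 215**3 = 9938375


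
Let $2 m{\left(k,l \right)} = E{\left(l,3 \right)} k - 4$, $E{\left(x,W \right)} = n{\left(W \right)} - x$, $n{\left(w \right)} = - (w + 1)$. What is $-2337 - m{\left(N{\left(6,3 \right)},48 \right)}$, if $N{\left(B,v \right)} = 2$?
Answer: $-2283$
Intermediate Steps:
$n{\left(w \right)} = -1 - w$ ($n{\left(w \right)} = - (1 + w) = -1 - w$)
$E{\left(x,W \right)} = -1 - W - x$ ($E{\left(x,W \right)} = \left(-1 - W\right) - x = -1 - W - x$)
$m{\left(k,l \right)} = -2 + \frac{k \left(-4 - l\right)}{2}$ ($m{\left(k,l \right)} = \frac{\left(-1 - 3 - l\right) k - 4}{2} = \frac{\left(-4 - l\right) k - 4}{2} = \frac{k \left(-4 - l\right) - 4}{2} = \frac{-4 + k \left(-4 - l\right)}{2} = -2 + \frac{k \left(-4 - l\right)}{2}$)
$-2337 - m{\left(N{\left(6,3 \right)},48 \right)} = -2337 - \left(-2 - 1 \left(4 + 48\right)\right) = -2337 - \left(-2 - 1 \cdot 52\right) = -2337 - \left(-2 - 52\right) = -2337 - -54 = -2337 + 54 = -2283$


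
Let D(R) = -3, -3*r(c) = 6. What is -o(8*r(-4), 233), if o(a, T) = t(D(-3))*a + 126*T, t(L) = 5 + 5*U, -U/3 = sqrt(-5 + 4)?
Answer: -29278 - 240*I ≈ -29278.0 - 240.0*I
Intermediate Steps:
r(c) = -2 (r(c) = -1/3*6 = -2)
U = -3*I (U = -3*sqrt(-5 + 4) = -3*I ≈ -3.0*I)
t(L) = 5 - 15*I (t(L) = 5 + 5*(-3*I) = 5 - 15*I)
o(a, T) = 126*T + a*(5 - 15*I) (o(a, T) = (5 - 15*I)*a + 126*T = a*(5 - 15*I) + 126*T = 126*T + a*(5 - 15*I))
-o(8*r(-4), 233) = -(126*233 + (8*(-2))*(5 - 15*I)) = -(29358 - 16*(5 - 15*I)) = -(29358 + (-80 + 240*I)) = -(29278 + 240*I) = -29278 - 240*I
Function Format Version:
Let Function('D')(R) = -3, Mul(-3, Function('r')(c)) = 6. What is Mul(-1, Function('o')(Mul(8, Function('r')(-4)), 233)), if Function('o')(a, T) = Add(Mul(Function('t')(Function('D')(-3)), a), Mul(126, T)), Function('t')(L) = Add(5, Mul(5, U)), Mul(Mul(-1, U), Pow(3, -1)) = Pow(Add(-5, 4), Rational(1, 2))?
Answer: Add(-29278, Mul(-240, I)) ≈ Add(-29278., Mul(-240.00, I))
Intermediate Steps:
Function('r')(c) = -2 (Function('r')(c) = Mul(Rational(-1, 3), 6) = -2)
U = Mul(-3, I) (U = Mul(-3, Pow(Add(-5, 4), Rational(1, 2))) = Mul(-3, Pow(-1, Rational(1, 2))) = Mul(-3, I) ≈ Mul(-3.0000, I))
Function('t')(L) = Add(5, Mul(-15, I)) (Function('t')(L) = Add(5, Mul(5, Mul(-3, I))) = Add(5, Mul(-15, I)))
Function('o')(a, T) = Add(Mul(126, T), Mul(a, Add(5, Mul(-15, I)))) (Function('o')(a, T) = Add(Mul(Add(5, Mul(-15, I)), a), Mul(126, T)) = Add(Mul(a, Add(5, Mul(-15, I))), Mul(126, T)) = Add(Mul(126, T), Mul(a, Add(5, Mul(-15, I)))))
Mul(-1, Function('o')(Mul(8, Function('r')(-4)), 233)) = Mul(-1, Add(Mul(126, 233), Mul(Mul(8, -2), Add(5, Mul(-15, I))))) = Mul(-1, Add(29358, Mul(-16, Add(5, Mul(-15, I))))) = Mul(-1, Add(29358, Add(-80, Mul(240, I)))) = Mul(-1, Add(29278, Mul(240, I))) = Add(-29278, Mul(-240, I))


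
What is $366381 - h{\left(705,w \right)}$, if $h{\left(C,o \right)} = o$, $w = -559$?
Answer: $366940$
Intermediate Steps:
$366381 - h{\left(705,w \right)} = 366381 - -559 = 366381 + 559 = 366940$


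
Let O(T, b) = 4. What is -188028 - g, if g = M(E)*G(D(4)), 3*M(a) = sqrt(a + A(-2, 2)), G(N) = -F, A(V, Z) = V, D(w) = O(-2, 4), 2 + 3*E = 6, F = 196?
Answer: -188028 + 196*I*sqrt(6)/9 ≈ -1.8803e+5 + 53.344*I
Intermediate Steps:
E = 4/3 (E = -2/3 + (1/3)*6 = -2/3 + 2 = 4/3 ≈ 1.3333)
D(w) = 4
G(N) = -196 (G(N) = -1*196 = -196)
M(a) = sqrt(-2 + a)/3 (M(a) = sqrt(a - 2)/3 = sqrt(-2 + a)/3)
g = -196*I*sqrt(6)/9 (g = (sqrt(-2 + 4/3)/3)*(-196) = (sqrt(-2/3)/3)*(-196) = ((I*sqrt(6)/3)/3)*(-196) = (I*sqrt(6)/9)*(-196) = -196*I*sqrt(6)/9 ≈ -53.344*I)
-188028 - g = -188028 - (-196)*I*sqrt(6)/9 = -188028 + 196*I*sqrt(6)/9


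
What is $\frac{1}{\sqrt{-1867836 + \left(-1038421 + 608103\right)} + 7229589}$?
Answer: $\frac{7229589}{52266959407075} - \frac{i \sqrt{2298154}}{52266959407075} \approx 1.3832 \cdot 10^{-7} - 2.9004 \cdot 10^{-11} i$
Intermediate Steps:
$\frac{1}{\sqrt{-1867836 + \left(-1038421 + 608103\right)} + 7229589} = \frac{1}{\sqrt{-1867836 - 430318} + 7229589} = \frac{1}{\sqrt{-2298154} + 7229589} = \frac{1}{i \sqrt{2298154} + 7229589} = \frac{1}{7229589 + i \sqrt{2298154}}$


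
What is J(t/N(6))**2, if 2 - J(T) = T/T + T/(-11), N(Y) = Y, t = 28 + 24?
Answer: 3481/1089 ≈ 3.1965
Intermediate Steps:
t = 52
J(T) = 1 + T/11 (J(T) = 2 - (T/T + T/(-11)) = 2 - (1 + T*(-1/11)) = 2 - (1 - T/11) = 2 + (-1 + T/11) = 1 + T/11)
J(t/N(6))**2 = (1 + (52/6)/11)**2 = (1 + (52*(1/6))/11)**2 = (1 + (1/11)*(26/3))**2 = (1 + 26/33)**2 = (59/33)**2 = 3481/1089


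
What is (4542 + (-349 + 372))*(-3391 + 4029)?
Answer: 2912470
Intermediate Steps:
(4542 + (-349 + 372))*(-3391 + 4029) = (4542 + 23)*638 = 4565*638 = 2912470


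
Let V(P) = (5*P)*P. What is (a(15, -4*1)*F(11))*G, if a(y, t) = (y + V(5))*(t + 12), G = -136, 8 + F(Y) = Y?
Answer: -456960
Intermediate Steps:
F(Y) = -8 + Y
V(P) = 5*P**2
a(y, t) = (12 + t)*(125 + y) (a(y, t) = (y + 5*5**2)*(t + 12) = (y + 5*25)*(12 + t) = (y + 125)*(12 + t) = (125 + y)*(12 + t) = (12 + t)*(125 + y))
(a(15, -4*1)*F(11))*G = ((1500 + 12*15 + 125*(-4*1) - 4*1*15)*(-8 + 11))*(-136) = ((1500 + 180 + 125*(-4) - 4*15)*3)*(-136) = ((1500 + 180 - 500 - 60)*3)*(-136) = (1120*3)*(-136) = 3360*(-136) = -456960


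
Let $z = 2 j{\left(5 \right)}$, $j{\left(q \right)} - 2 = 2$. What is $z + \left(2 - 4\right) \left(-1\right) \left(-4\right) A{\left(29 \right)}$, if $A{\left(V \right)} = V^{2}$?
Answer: $-6720$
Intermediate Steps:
$j{\left(q \right)} = 4$ ($j{\left(q \right)} = 2 + 2 = 4$)
$z = 8$ ($z = 2 \cdot 4 = 8$)
$z + \left(2 - 4\right) \left(-1\right) \left(-4\right) A{\left(29 \right)} = 8 + \left(2 - 4\right) \left(-1\right) \left(-4\right) 29^{2} = 8 + \left(-2\right) \left(-1\right) \left(-4\right) 841 = 8 + 2 \left(-4\right) 841 = 8 - 6728 = -6720$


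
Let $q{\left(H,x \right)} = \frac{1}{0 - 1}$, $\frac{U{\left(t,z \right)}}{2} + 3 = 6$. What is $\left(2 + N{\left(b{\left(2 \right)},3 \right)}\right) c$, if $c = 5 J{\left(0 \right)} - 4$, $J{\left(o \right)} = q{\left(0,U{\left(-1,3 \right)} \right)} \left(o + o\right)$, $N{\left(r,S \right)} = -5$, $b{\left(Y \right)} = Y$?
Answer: $12$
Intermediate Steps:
$U{\left(t,z \right)} = 6$ ($U{\left(t,z \right)} = -6 + 2 \cdot 6 = -6 + 12 = 6$)
$q{\left(H,x \right)} = -1$ ($q{\left(H,x \right)} = \frac{1}{-1} = -1$)
$J{\left(o \right)} = - 2 o$ ($J{\left(o \right)} = - (o + o) = - 2 o$)
$c = -4$ ($c = 5 \left(\left(-2\right) 0\right) - 4 = 5 \cdot 0 - 4 = 0 - 4 = -4$)
$\left(2 + N{\left(b{\left(2 \right)},3 \right)}\right) c = \left(2 - 5\right) \left(-4\right) = \left(-3\right) \left(-4\right) = 12$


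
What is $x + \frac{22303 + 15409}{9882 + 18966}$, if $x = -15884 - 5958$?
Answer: $- \frac{39378769}{1803} \approx -21841.0$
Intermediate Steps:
$x = -21842$ ($x = -15884 - 5958 = -21842$)
$x + \frac{22303 + 15409}{9882 + 18966} = -21842 + \frac{22303 + 15409}{9882 + 18966} = -21842 + \frac{37712}{28848} = -21842 + 37712 \cdot \frac{1}{28848} = -21842 + \frac{2357}{1803} = - \frac{39378769}{1803}$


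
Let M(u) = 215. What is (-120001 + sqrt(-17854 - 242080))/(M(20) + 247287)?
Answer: -120001/247502 + I*sqrt(259934)/247502 ≈ -0.48485 + 0.0020599*I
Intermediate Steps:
(-120001 + sqrt(-17854 - 242080))/(M(20) + 247287) = (-120001 + sqrt(-17854 - 242080))/(215 + 247287) = (-120001 + sqrt(-259934))/247502 = (-120001 + I*sqrt(259934))*(1/247502) = -120001/247502 + I*sqrt(259934)/247502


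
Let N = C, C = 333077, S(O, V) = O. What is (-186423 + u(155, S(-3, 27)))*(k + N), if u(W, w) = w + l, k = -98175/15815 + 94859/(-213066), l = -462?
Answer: -6991646792239301972/112321293 ≈ -6.2247e+10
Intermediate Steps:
k = -4483589927/673927758 (k = -98175*1/15815 + 94859*(-1/213066) = -19635/3163 - 94859/213066 = -4483589927/673927758 ≈ -6.6529)
N = 333077
u(W, w) = -462 + w (u(W, w) = w - 462 = -462 + w)
(-186423 + u(155, S(-3, 27)))*(k + N) = (-186423 + (-462 - 3))*(-4483589927/673927758 + 333077) = (-186423 - 465)*(224465352261439/673927758) = -186888*224465352261439/673927758 = -6991646792239301972/112321293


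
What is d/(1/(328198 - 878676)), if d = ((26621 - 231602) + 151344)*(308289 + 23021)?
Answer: 9782255245296660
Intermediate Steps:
d = -17770474470 (d = (-204981 + 151344)*331310 = -53637*331310 = -17770474470)
d/(1/(328198 - 878676)) = -17770474470/(1/(328198 - 878676)) = -17770474470/(1/(-550478)) = -17770474470/(-1/550478) = -17770474470*(-550478) = 9782255245296660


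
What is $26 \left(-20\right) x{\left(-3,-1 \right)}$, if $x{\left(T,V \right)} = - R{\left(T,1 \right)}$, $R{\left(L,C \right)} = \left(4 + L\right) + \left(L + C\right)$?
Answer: $-520$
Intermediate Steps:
$R{\left(L,C \right)} = 4 + C + 2 L$ ($R{\left(L,C \right)} = \left(4 + L\right) + \left(C + L\right) = 4 + C + 2 L$)
$x{\left(T,V \right)} = -5 - 2 T$ ($x{\left(T,V \right)} = - (4 + 1 + 2 T) = - (5 + 2 T) = -5 - 2 T$)
$26 \left(-20\right) x{\left(-3,-1 \right)} = 26 \left(-20\right) \left(-5 - -6\right) = - 520 \left(-5 + 6\right) = \left(-520\right) 1 = -520$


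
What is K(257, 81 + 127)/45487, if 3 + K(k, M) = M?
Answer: 205/45487 ≈ 0.0045068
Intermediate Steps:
K(k, M) = -3 + M
K(257, 81 + 127)/45487 = (-3 + (81 + 127))/45487 = (-3 + 208)*(1/45487) = 205*(1/45487) = 205/45487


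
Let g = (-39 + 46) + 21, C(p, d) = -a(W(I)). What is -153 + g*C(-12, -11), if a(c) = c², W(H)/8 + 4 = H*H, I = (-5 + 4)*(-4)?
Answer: -258201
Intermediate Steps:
I = 4 (I = -1*(-4) = 4)
W(H) = -32 + 8*H² (W(H) = -32 + 8*(H*H) = -32 + 8*H²)
C(p, d) = -9216 (C(p, d) = -(-32 + 8*4²)² = -(-32 + 8*16)² = -(-32 + 128)² = -1*96² = -1*9216 = -9216)
g = 28 (g = 7 + 21 = 28)
-153 + g*C(-12, -11) = -153 + 28*(-9216) = -153 - 258048 = -258201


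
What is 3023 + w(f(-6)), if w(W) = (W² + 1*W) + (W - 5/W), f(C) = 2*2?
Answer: 12183/4 ≈ 3045.8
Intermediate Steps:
f(C) = 4
w(W) = W² - 5/W + 2*W (w(W) = (W² + W) + (W - 5/W) = (W + W²) + (W - 5/W) = W² - 5/W + 2*W)
3023 + w(f(-6)) = 3023 + (-5 + 4²*(2 + 4))/4 = 3023 + (-5 + 16*6)/4 = 3023 + (-5 + 96)/4 = 3023 + (¼)*91 = 3023 + 91/4 = 12183/4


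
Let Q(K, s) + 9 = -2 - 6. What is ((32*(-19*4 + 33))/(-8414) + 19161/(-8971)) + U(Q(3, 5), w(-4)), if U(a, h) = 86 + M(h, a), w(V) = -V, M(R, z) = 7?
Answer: 3435474442/37740997 ≈ 91.028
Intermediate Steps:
Q(K, s) = -17 (Q(K, s) = -9 + (-2 - 6) = -9 - 8 = -17)
U(a, h) = 93 (U(a, h) = 86 + 7 = 93)
((32*(-19*4 + 33))/(-8414) + 19161/(-8971)) + U(Q(3, 5), w(-4)) = ((32*(-19*4 + 33))/(-8414) + 19161/(-8971)) + 93 = ((32*(-76 + 33))*(-1/8414) + 19161*(-1/8971)) + 93 = ((32*(-43))*(-1/8414) - 19161/8971) + 93 = (-1376*(-1/8414) - 19161/8971) + 93 = (688/4207 - 19161/8971) + 93 = -74438279/37740997 + 93 = 3435474442/37740997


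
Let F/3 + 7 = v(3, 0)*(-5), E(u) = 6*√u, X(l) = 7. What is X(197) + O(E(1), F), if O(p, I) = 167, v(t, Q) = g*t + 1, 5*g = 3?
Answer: 174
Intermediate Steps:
g = ⅗ (g = (⅕)*3 = ⅗ ≈ 0.60000)
v(t, Q) = 1 + 3*t/5 (v(t, Q) = 3*t/5 + 1 = 1 + 3*t/5)
F = -63 (F = -21 + 3*((1 + (⅗)*3)*(-5)) = -21 + 3*((1 + 9/5)*(-5)) = -21 + 3*((14/5)*(-5)) = -21 + 3*(-14) = -21 - 42 = -63)
X(197) + O(E(1), F) = 7 + 167 = 174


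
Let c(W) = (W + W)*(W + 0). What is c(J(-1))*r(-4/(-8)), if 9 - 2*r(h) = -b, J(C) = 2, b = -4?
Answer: 20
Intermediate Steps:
r(h) = 5/2 (r(h) = 9/2 - (-1)*(-4)/2 = 9/2 - ½*4 = 9/2 - 2 = 5/2)
c(W) = 2*W² (c(W) = (2*W)*W = 2*W²)
c(J(-1))*r(-4/(-8)) = (2*2²)*(5/2) = (2*4)*(5/2) = 8*(5/2) = 20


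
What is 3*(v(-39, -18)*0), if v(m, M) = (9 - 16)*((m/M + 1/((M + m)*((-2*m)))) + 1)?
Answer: 0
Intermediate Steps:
v(m, M) = -7 - 7*m/M + 7/(2*m*(M + m)) (v(m, M) = -7*((m/M + (-1/(2*m))/(M + m)) + 1) = -7*((m/M - 1/(2*m*(M + m))) + 1) = -7*(1 + m/M - 1/(2*m*(M + m))) = -7 - 7*m/M + 7/(2*m*(M + m)))
3*(v(-39, -18)*0) = 3*(((7/2)*(-18 - 2*(-39)³ - 4*(-18)*(-39)² - 2*(-39)*(-18)²)/(-18*(-39)*(-18 - 39)))*0) = 3*(((7/2)*(-1/18)*(-1/39)*(-18 - 2*(-59319) - 4*(-18)*1521 - 2*(-39)*324)/(-57))*0) = 3*(((7/2)*(-1/18)*(-1/39)*(-1/57)*(-18 + 118638 + 109512 + 25272))*0) = 3*(((7/2)*(-1/18)*(-1/39)*(-1/57)*253404)*0) = 3*(-49273/2223*0) = 3*0 = 0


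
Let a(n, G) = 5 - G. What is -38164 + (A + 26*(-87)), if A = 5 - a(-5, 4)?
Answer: -40422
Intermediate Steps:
A = 4 (A = 5 - (5 - 1*4) = 5 - (5 - 4) = 5 - 1*1 = 5 - 1 = 4)
-38164 + (A + 26*(-87)) = -38164 + (4 + 26*(-87)) = -38164 + (4 - 2262) = -38164 - 2258 = -40422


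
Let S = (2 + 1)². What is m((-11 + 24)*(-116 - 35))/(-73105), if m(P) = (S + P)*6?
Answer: 11724/73105 ≈ 0.16037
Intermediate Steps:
S = 9 (S = 3² = 9)
m(P) = 54 + 6*P (m(P) = (9 + P)*6 = 54 + 6*P)
m((-11 + 24)*(-116 - 35))/(-73105) = (54 + 6*((-11 + 24)*(-116 - 35)))/(-73105) = (54 + 6*(13*(-151)))*(-1/73105) = (54 + 6*(-1963))*(-1/73105) = (54 - 11778)*(-1/73105) = -11724*(-1/73105) = 11724/73105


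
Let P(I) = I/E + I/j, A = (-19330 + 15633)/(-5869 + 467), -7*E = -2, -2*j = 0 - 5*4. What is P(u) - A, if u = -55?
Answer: -1073293/5402 ≈ -198.68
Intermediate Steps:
j = 10 (j = -(0 - 5*4)/2 = -(0 - 20)/2 = -½*(-20) = 10)
E = 2/7 (E = -⅐*(-2) = 2/7 ≈ 0.28571)
A = 3697/5402 (A = -3697/(-5402) = -3697*(-1/5402) = 3697/5402 ≈ 0.68438)
P(I) = 18*I/5 (P(I) = I/(2/7) + I/10 = I*(7/2) + I*(⅒) = 7*I/2 + I/10 = 18*I/5)
P(u) - A = (18/5)*(-55) - 1*3697/5402 = -198 - 3697/5402 = -1073293/5402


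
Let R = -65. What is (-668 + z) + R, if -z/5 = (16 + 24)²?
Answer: -8733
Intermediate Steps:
z = -8000 (z = -5*(16 + 24)² = -5*40² = -5*1600 = -8000)
(-668 + z) + R = (-668 - 8000) - 65 = -8668 - 65 = -8733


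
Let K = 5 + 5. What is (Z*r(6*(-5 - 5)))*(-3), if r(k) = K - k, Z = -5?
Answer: 1050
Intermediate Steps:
K = 10
r(k) = 10 - k
(Z*r(6*(-5 - 5)))*(-3) = -5*(10 - 6*(-5 - 5))*(-3) = -5*(10 - 6*(-10))*(-3) = -5*(10 - 1*(-60))*(-3) = -5*(10 + 60)*(-3) = -5*70*(-3) = -350*(-3) = 1050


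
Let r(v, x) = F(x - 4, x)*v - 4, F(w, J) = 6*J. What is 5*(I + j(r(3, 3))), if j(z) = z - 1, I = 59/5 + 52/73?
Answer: 22452/73 ≈ 307.56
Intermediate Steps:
I = 4567/365 (I = 59*(⅕) + 52*(1/73) = 59/5 + 52/73 = 4567/365 ≈ 12.512)
r(v, x) = -4 + 6*v*x (r(v, x) = (6*x)*v - 4 = 6*v*x - 4 = -4 + 6*v*x)
j(z) = -1 + z
5*(I + j(r(3, 3))) = 5*(4567/365 + (-1 + (-4 + 6*3*3))) = 5*(4567/365 + (-1 + (-4 + 54))) = 5*(4567/365 + (-1 + 50)) = 5*(4567/365 + 49) = 5*(22452/365) = 22452/73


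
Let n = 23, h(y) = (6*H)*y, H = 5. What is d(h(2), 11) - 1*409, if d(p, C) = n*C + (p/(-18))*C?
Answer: -578/3 ≈ -192.67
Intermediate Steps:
h(y) = 30*y (h(y) = (6*5)*y = 30*y)
d(p, C) = 23*C - C*p/18 (d(p, C) = 23*C + (p/(-18))*C = 23*C + (p*(-1/18))*C = 23*C + (-p/18)*C = 23*C - C*p/18)
d(h(2), 11) - 1*409 = (1/18)*11*(414 - 30*2) - 1*409 = (1/18)*11*(414 - 1*60) - 409 = (1/18)*11*(414 - 60) - 409 = (1/18)*11*354 - 409 = 649/3 - 409 = -578/3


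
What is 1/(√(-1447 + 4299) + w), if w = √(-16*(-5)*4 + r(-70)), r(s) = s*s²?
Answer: 1/(2*(√713 + I*√85670)) ≈ 0.00015456 - 0.0016942*I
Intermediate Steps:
r(s) = s³
w = 2*I*√85670 (w = √(-16*(-5)*4 + (-70)³) = √(80*4 - 343000) = √(320 - 343000) = √(-342680) = 2*I*√85670 ≈ 585.39*I)
1/(√(-1447 + 4299) + w) = 1/(√(-1447 + 4299) + 2*I*√85670) = 1/(√2852 + 2*I*√85670) = 1/(2*√713 + 2*I*√85670)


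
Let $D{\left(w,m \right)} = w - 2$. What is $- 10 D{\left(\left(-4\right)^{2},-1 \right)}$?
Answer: $-140$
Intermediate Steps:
$D{\left(w,m \right)} = -2 + w$
$- 10 D{\left(\left(-4\right)^{2},-1 \right)} = - 10 \left(-2 + \left(-4\right)^{2}\right) = - 10 \left(-2 + 16\right) = \left(-10\right) 14 = -140$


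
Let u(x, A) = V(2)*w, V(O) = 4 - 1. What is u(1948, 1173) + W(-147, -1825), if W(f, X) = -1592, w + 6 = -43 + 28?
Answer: -1655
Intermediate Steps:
w = -21 (w = -6 + (-43 + 28) = -6 - 15 = -21)
V(O) = 3
u(x, A) = -63 (u(x, A) = 3*(-21) = -63)
u(1948, 1173) + W(-147, -1825) = -63 - 1592 = -1655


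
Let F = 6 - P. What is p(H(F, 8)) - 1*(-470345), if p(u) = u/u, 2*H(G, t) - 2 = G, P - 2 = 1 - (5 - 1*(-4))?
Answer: 470346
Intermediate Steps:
P = -6 (P = 2 + (1 - (5 - 1*(-4))) = 2 + (1 - (5 + 4)) = 2 + (1 - 1*9) = 2 + (1 - 9) = 2 - 8 = -6)
F = 12 (F = 6 - 1*(-6) = 6 + 6 = 12)
H(G, t) = 1 + G/2
p(u) = 1
p(H(F, 8)) - 1*(-470345) = 1 - 1*(-470345) = 1 + 470345 = 470346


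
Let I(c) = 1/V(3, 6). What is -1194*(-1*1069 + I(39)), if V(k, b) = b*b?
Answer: 7658117/6 ≈ 1.2764e+6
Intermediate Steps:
V(k, b) = b**2
I(c) = 1/36 (I(c) = 1/(6**2) = 1/36)
-1194*(-1*1069 + I(39)) = -1194*(-1*1069 + 1/36) = -1194*(-1069 + 1/36) = -1194*(-38483/36) = 7658117/6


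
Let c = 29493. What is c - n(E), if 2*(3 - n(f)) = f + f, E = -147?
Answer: 29343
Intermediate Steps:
n(f) = 3 - f (n(f) = 3 - (f + f)/2 = 3 - f)
c - n(E) = 29493 - (3 - 1*(-147)) = 29493 - (3 + 147) = 29493 - 1*150 = 29493 - 150 = 29343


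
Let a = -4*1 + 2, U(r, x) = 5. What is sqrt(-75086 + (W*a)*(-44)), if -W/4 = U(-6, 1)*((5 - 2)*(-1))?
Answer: I*sqrt(69806) ≈ 264.21*I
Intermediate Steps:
a = -2 (a = -4 + 2 = -2)
W = 60 (W = -20*(5 - 2)*(-1) = -20*3*(-1) = -20*(-3) = -4*(-15) = 60)
sqrt(-75086 + (W*a)*(-44)) = sqrt(-75086 + (60*(-2))*(-44)) = sqrt(-75086 - 120*(-44)) = sqrt(-75086 + 5280) = sqrt(-69806) = I*sqrt(69806)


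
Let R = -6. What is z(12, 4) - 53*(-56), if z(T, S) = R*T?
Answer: 2896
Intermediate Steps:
z(T, S) = -6*T
z(12, 4) - 53*(-56) = -6*12 - 53*(-56) = -72 + 2968 = 2896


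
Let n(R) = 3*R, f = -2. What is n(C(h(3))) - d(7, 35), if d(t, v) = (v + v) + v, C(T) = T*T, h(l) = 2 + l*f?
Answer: -57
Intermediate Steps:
h(l) = 2 - 2*l (h(l) = 2 + l*(-2) = 2 - 2*l)
C(T) = T**2
d(t, v) = 3*v (d(t, v) = 2*v + v = 3*v)
n(C(h(3))) - d(7, 35) = 3*(2 - 2*3)**2 - 3*35 = 3*(2 - 6)**2 - 1*105 = 3*(-4)**2 - 105 = 3*16 - 105 = 48 - 105 = -57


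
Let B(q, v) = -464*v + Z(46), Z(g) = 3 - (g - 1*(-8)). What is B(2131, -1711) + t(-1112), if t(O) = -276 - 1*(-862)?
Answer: 794439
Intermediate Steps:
t(O) = 586 (t(O) = -276 + 862 = 586)
Z(g) = -5 - g (Z(g) = 3 - (g + 8) = 3 - (8 + g) = 3 + (-8 - g) = -5 - g)
B(q, v) = -51 - 464*v (B(q, v) = -464*v + (-5 - 1*46) = -464*v + (-5 - 46) = -464*v - 51 = -51 - 464*v)
B(2131, -1711) + t(-1112) = (-51 - 464*(-1711)) + 586 = (-51 + 793904) + 586 = 793853 + 586 = 794439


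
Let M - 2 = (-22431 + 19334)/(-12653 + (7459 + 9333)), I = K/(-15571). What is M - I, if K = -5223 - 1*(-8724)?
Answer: 95163990/64448369 ≈ 1.4766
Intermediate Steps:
K = 3501 (K = -5223 + 8724 = 3501)
I = -3501/15571 (I = 3501/(-15571) = 3501*(-1/15571) = -3501/15571 ≈ -0.22484)
M = 5181/4139 (M = 2 + (-22431 + 19334)/(-12653 + (7459 + 9333)) = 2 - 3097/(-12653 + 16792) = 2 - 3097/4139 = 5181/4139 ≈ 1.2518)
M - I = 5181/4139 - 1*(-3501/15571) = 5181/4139 + 3501/15571 = 95163990/64448369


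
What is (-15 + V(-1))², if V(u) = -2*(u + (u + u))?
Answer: 81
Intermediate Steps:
V(u) = -6*u (V(u) = -2*(u + 2*u) = -6*u)
(-15 + V(-1))² = (-15 - 6*(-1))² = (-15 + 6)² = (-9)² = 81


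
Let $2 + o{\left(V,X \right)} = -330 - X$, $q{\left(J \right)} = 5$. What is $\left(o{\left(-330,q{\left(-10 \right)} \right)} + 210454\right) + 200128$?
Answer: $410245$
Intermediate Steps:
$o{\left(V,X \right)} = -332 - X$ ($o{\left(V,X \right)} = -2 - \left(330 + X\right) = -332 - X$)
$\left(o{\left(-330,q{\left(-10 \right)} \right)} + 210454\right) + 200128 = \left(\left(-332 - 5\right) + 210454\right) + 200128 = \left(-337 + 210454\right) + 200128 = 210117 + 200128 = 410245$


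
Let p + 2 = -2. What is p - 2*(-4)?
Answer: 4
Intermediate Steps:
p = -4 (p = -2 - 2 = -4)
p - 2*(-4) = -4 - 2*(-4) = -4 + 8 = 4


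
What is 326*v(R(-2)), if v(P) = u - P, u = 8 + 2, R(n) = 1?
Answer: 2934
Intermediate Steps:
u = 10
v(P) = 10 - P
326*v(R(-2)) = 326*(10 - 1*1) = 326*(10 - 1) = 326*9 = 2934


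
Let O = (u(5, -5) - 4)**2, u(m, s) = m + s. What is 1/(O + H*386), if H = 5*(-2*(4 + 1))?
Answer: -1/19284 ≈ -5.1856e-5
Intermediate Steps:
H = -50 (H = 5*(-2*5) = 5*(-10) = -50)
O = 16 (O = ((5 - 5) - 4)**2 = (0 - 4)**2 = (-4)**2 = 16)
1/(O + H*386) = 1/(16 - 50*386) = 1/(16 - 19300) = 1/(-19284) = -1/19284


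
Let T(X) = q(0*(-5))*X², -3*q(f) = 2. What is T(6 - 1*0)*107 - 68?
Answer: -2636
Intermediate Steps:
q(f) = -⅔ (q(f) = -⅓*2 = -⅔)
T(X) = -2*X²/3
T(6 - 1*0)*107 - 68 = -2*(6 - 1*0)²/3*107 - 68 = -2*(6 + 0)²/3*107 - 68 = -⅔*6²*107 - 68 = -⅔*36*107 - 68 = -24*107 - 68 = -2568 - 68 = -2636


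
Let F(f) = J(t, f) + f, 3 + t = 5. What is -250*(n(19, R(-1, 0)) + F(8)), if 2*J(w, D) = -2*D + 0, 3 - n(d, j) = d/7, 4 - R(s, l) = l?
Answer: -500/7 ≈ -71.429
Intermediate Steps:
R(s, l) = 4 - l
t = 2 (t = -3 + 5 = 2)
n(d, j) = 3 - d/7
J(w, D) = -D (J(w, D) = (-2*D + 0)/2 = (-2*D)/2 = -D)
F(f) = 0 (F(f) = -f + f = 0)
-250*(n(19, R(-1, 0)) + F(8)) = -250*((3 - ⅐*19) + 0) = -250*((3 - 19/7) + 0) = -250*(2/7 + 0) = -250*2/7 = -500/7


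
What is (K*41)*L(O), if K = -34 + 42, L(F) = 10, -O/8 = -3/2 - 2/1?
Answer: 3280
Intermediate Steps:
O = 28 (O = -8*(-3/2 - 2/1) = -8*(-3*½ - 2*1) = -8*(-3/2 - 2) = -8*(-7/2) = 28)
K = 8
(K*41)*L(O) = (8*41)*10 = 328*10 = 3280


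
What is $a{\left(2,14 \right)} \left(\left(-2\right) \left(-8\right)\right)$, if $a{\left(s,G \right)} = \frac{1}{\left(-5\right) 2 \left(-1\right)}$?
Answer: $\frac{8}{5} \approx 1.6$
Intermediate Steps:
$a{\left(s,G \right)} = \frac{1}{10}$ ($a{\left(s,G \right)} = \frac{1}{\left(-10\right) \left(-1\right)} = \frac{1}{10}$)
$a{\left(2,14 \right)} \left(\left(-2\right) \left(-8\right)\right) = \frac{\left(-2\right) \left(-8\right)}{10} = \frac{1}{10} \cdot 16 = \frac{8}{5}$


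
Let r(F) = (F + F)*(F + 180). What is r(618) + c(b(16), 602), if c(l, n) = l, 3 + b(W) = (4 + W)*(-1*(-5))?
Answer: 986425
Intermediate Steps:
b(W) = 17 + 5*W (b(W) = -3 + (4 + W)*(-1*(-5)) = -3 + (4 + W)*5 = -3 + (20 + 5*W) = 17 + 5*W)
r(F) = 2*F*(180 + F) (r(F) = (2*F)*(180 + F) = 2*F*(180 + F))
r(618) + c(b(16), 602) = 2*618*(180 + 618) + (17 + 5*16) = 2*618*798 + (17 + 80) = 986328 + 97 = 986425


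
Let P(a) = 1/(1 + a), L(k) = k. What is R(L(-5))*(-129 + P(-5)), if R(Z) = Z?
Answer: 2585/4 ≈ 646.25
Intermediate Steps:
R(L(-5))*(-129 + P(-5)) = -5*(-129 + 1/(1 - 5)) = -5*(-129 + 1/(-4)) = -5*(-129 - ¼) = -5*(-517/4) = 2585/4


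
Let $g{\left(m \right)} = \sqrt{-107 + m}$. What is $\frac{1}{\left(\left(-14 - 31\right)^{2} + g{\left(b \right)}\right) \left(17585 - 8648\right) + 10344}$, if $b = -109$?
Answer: $\frac{6035923}{109302850023555} - \frac{5958 i \sqrt{6}}{36434283341185} \approx 5.5222 \cdot 10^{-8} - 4.0056 \cdot 10^{-10} i$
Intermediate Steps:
$\frac{1}{\left(\left(-14 - 31\right)^{2} + g{\left(b \right)}\right) \left(17585 - 8648\right) + 10344} = \frac{1}{\left(\left(-14 - 31\right)^{2} + \sqrt{-107 - 109}\right) \left(17585 - 8648\right) + 10344} = \frac{1}{\left(\left(-45\right)^{2} + \sqrt{-216}\right) 8937 + 10344} = \frac{1}{\left(2025 + 6 i \sqrt{6}\right) 8937 + 10344} = \frac{1}{\left(18097425 + 53622 i \sqrt{6}\right) + 10344} = \frac{1}{18107769 + 53622 i \sqrt{6}}$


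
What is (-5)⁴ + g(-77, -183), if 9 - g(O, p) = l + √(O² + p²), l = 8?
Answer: 626 - √39418 ≈ 427.46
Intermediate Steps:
g(O, p) = 1 - √(O² + p²) (g(O, p) = 9 - (8 + √(O² + p²)) = 9 + (-8 - √(O² + p²)) = 1 - √(O² + p²))
(-5)⁴ + g(-77, -183) = (-5)⁴ + (1 - √((-77)² + (-183)²)) = 625 + (1 - √(5929 + 33489)) = 625 + (1 - √39418) = 626 - √39418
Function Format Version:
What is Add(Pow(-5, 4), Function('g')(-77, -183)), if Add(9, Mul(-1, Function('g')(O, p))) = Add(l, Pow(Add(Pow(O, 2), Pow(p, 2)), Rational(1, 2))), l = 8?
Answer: Add(626, Mul(-1, Pow(39418, Rational(1, 2)))) ≈ 427.46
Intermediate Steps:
Function('g')(O, p) = Add(1, Mul(-1, Pow(Add(Pow(O, 2), Pow(p, 2)), Rational(1, 2)))) (Function('g')(O, p) = Add(9, Mul(-1, Add(8, Pow(Add(Pow(O, 2), Pow(p, 2)), Rational(1, 2))))) = Add(9, Add(-8, Mul(-1, Pow(Add(Pow(O, 2), Pow(p, 2)), Rational(1, 2))))) = Add(1, Mul(-1, Pow(Add(Pow(O, 2), Pow(p, 2)), Rational(1, 2)))))
Add(Pow(-5, 4), Function('g')(-77, -183)) = Add(Pow(-5, 4), Add(1, Mul(-1, Pow(Add(Pow(-77, 2), Pow(-183, 2)), Rational(1, 2))))) = Add(625, Add(1, Mul(-1, Pow(Add(5929, 33489), Rational(1, 2))))) = Add(625, Add(1, Mul(-1, Pow(39418, Rational(1, 2))))) = Add(626, Mul(-1, Pow(39418, Rational(1, 2))))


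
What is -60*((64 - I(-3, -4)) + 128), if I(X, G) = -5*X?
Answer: -10620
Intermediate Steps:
-60*((64 - I(-3, -4)) + 128) = -60*((64 - (-5)*(-3)) + 128) = -60*((64 - 1*15) + 128) = -60*((64 - 15) + 128) = -60*(49 + 128) = -60*177 = -10620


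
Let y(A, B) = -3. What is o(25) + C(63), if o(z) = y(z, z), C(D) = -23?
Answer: -26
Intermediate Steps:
o(z) = -3
o(25) + C(63) = -3 - 23 = -26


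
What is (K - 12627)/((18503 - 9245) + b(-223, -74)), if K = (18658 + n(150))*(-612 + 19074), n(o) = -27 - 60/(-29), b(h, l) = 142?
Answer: 399029667/10904 ≈ 36595.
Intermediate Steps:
n(o) = -723/29 (n(o) = -27 - 60*(-1/29) = -27 + 60/29 = -723/29)
K = 9976107858/29 (K = (18658 - 723/29)*(-612 + 19074) = (540359/29)*18462 = 9976107858/29 ≈ 3.4400e+8)
(K - 12627)/((18503 - 9245) + b(-223, -74)) = (9976107858/29 - 12627)/((18503 - 9245) + 142) = 9975741675/(29*(9258 + 142)) = (9975741675/29)/9400 = (9975741675/29)*(1/9400) = 399029667/10904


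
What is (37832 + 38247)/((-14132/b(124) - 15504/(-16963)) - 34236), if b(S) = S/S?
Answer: -1290528077/820450880 ≈ -1.5730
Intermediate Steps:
b(S) = 1
(37832 + 38247)/((-14132/b(124) - 15504/(-16963)) - 34236) = (37832 + 38247)/((-14132/1 - 15504/(-16963)) - 34236) = 76079/((-14132*1 - 15504*(-1/16963)) - 34236) = 76079/((-14132 + 15504/16963) - 34236) = 76079/(-239705612/16963 - 34236) = 76079/(-820450880/16963) = 76079*(-16963/820450880) = -1290528077/820450880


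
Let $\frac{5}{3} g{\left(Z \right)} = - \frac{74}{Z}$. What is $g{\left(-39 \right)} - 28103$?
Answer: $- \frac{1826621}{65} \approx -28102.0$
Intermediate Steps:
$g{\left(Z \right)} = - \frac{222}{5 Z}$ ($g{\left(Z \right)} = \frac{3 \left(- \frac{74}{Z}\right)}{5} = - \frac{222}{5 Z}$)
$g{\left(-39 \right)} - 28103 = - \frac{222}{5 \left(-39\right)} - 28103 = \left(- \frac{222}{5}\right) \left(- \frac{1}{39}\right) - 28103 = \frac{74}{65} - 28103 = - \frac{1826621}{65}$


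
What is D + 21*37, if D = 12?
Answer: 789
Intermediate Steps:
D + 21*37 = 12 + 21*37 = 12 + 777 = 789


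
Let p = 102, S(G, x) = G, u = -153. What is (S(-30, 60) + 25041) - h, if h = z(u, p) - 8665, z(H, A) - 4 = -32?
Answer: 33704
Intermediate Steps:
z(H, A) = -28 (z(H, A) = 4 - 32 = -28)
h = -8693 (h = -28 - 8665 = -8693)
(S(-30, 60) + 25041) - h = (-30 + 25041) - 1*(-8693) = 25011 + 8693 = 33704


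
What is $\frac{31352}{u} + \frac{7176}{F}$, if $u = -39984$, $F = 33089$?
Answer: $- \frac{13401449}{23625546} \approx -0.56724$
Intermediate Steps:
$\frac{31352}{u} + \frac{7176}{F} = \frac{31352}{-39984} + \frac{7176}{33089} = 31352 \left(- \frac{1}{39984}\right) + 7176 \cdot \frac{1}{33089} = - \frac{3919}{4998} + \frac{7176}{33089} = - \frac{13401449}{23625546}$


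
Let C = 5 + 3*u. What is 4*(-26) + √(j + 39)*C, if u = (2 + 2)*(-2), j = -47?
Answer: -104 - 38*I*√2 ≈ -104.0 - 53.74*I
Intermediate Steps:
u = -8 (u = 4*(-2) = -8)
C = -19 (C = 5 + 3*(-8) = 5 - 24 = -19)
4*(-26) + √(j + 39)*C = 4*(-26) + √(-47 + 39)*(-19) = -104 + √(-8)*(-19) = -104 + (2*I*√2)*(-19) = -104 - 38*I*√2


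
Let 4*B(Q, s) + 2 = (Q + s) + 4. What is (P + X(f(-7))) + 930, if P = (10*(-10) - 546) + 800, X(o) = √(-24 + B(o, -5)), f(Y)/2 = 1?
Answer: 1084 + I*√97/2 ≈ 1084.0 + 4.9244*I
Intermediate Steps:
f(Y) = 2 (f(Y) = 2*1 = 2)
B(Q, s) = ½ + Q/4 + s/4 (B(Q, s) = -½ + ((Q + s) + 4)/4 = -½ + (4 + Q + s)/4 = -½ + (1 + Q/4 + s/4) = ½ + Q/4 + s/4)
X(o) = √(-99/4 + o/4) (X(o) = √(-24 + (½ + o/4 + (¼)*(-5))) = √(-24 + (½ + o/4 - 5/4)) = √(-24 + (-¾ + o/4)) = √(-99/4 + o/4))
P = 154 (P = (-100 - 546) + 800 = -646 + 800 = 154)
(P + X(f(-7))) + 930 = (154 + √(-99 + 2)/2) + 930 = (154 + √(-97)/2) + 930 = (154 + (I*√97)/2) + 930 = (154 + I*√97/2) + 930 = 1084 + I*√97/2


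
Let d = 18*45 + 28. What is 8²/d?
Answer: 32/419 ≈ 0.076372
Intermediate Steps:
d = 838 (d = 810 + 28 = 838)
8²/d = 8²/838 = 64*(1/838) = 32/419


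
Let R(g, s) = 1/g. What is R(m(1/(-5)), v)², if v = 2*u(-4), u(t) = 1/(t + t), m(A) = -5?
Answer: 1/25 ≈ 0.040000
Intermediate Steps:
u(t) = 1/(2*t)
v = -¼ (v = 2*((½)/(-4)) = 2*((½)*(-¼)) = 2*(-⅛) = -¼ ≈ -0.25000)
R(m(1/(-5)), v)² = (1/(-5))² = (-⅕)² = 1/25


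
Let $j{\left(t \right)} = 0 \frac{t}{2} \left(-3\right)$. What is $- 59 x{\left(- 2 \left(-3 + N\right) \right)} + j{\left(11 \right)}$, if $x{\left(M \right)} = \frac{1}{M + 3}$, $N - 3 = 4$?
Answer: $\frac{59}{5} \approx 11.8$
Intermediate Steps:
$N = 7$ ($N = 3 + 4 = 7$)
$x{\left(M \right)} = \frac{1}{3 + M}$
$j{\left(t \right)} = 0$ ($j{\left(t \right)} = 0 t \frac{1}{2} \left(-3\right) = 0 \frac{t}{2} \left(-3\right) = 0 \left(-3\right) = 0$)
$- 59 x{\left(- 2 \left(-3 + N\right) \right)} + j{\left(11 \right)} = - \frac{59}{3 - 2 \left(-3 + 7\right)} + 0 = - \frac{59}{3 - 8} + 0 = - \frac{59}{-5} + 0 = \left(-59\right) \left(- \frac{1}{5}\right) + 0 = \frac{59}{5} + 0 = \frac{59}{5}$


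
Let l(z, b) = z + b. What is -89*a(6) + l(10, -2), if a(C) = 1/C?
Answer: -41/6 ≈ -6.8333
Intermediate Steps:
l(z, b) = b + z
-89*a(6) + l(10, -2) = -89/6 + (-2 + 10) = -89*1/6 + 8 = -89/6 + 8 = -41/6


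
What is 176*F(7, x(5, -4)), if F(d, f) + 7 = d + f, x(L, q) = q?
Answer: -704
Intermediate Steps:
F(d, f) = -7 + d + f (F(d, f) = -7 + (d + f) = -7 + d + f)
176*F(7, x(5, -4)) = 176*(-7 + 7 - 4) = 176*(-4) = -704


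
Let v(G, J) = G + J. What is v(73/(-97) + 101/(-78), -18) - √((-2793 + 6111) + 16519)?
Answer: -151679/7566 - √19837 ≈ -160.89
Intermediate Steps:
v(73/(-97) + 101/(-78), -18) - √((-2793 + 6111) + 16519) = ((73/(-97) + 101/(-78)) - 18) - √((-2793 + 6111) + 16519) = ((73*(-1/97) + 101*(-1/78)) - 18) - √(3318 + 16519) = ((-73/97 - 101/78) - 18) - √19837 = (-15491/7566 - 18) - √19837 = -151679/7566 - √19837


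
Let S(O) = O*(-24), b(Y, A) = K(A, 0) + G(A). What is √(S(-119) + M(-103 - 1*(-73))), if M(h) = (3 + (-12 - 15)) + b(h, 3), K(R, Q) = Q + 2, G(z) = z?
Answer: √2837 ≈ 53.263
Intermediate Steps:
K(R, Q) = 2 + Q
b(Y, A) = 2 + A (b(Y, A) = (2 + 0) + A = 2 + A)
S(O) = -24*O
M(h) = -19 (M(h) = (3 + (-12 - 15)) + (2 + 3) = (3 - 27) + 5 = -24 + 5 = -19)
√(S(-119) + M(-103 - 1*(-73))) = √(-24*(-119) - 19) = √(2856 - 19) = √2837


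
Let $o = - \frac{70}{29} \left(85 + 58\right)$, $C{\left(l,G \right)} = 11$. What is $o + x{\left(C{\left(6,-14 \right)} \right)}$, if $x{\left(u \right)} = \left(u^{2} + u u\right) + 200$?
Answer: $\frac{2808}{29} \approx 96.828$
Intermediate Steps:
$o = - \frac{10010}{29}$ ($o = \left(-70\right) \frac{1}{29} \cdot 143 = \left(- \frac{70}{29}\right) 143 = - \frac{10010}{29} \approx -345.17$)
$x{\left(u \right)} = 200 + 2 u^{2}$ ($x{\left(u \right)} = \left(u^{2} + u^{2}\right) + 200 = 2 u^{2} + 200 = 200 + 2 u^{2}$)
$o + x{\left(C{\left(6,-14 \right)} \right)} = - \frac{10010}{29} + \left(200 + 2 \cdot 11^{2}\right) = - \frac{10010}{29} + \left(200 + 2 \cdot 121\right) = - \frac{10010}{29} + \left(200 + 242\right) = - \frac{10010}{29} + 442 = \frac{2808}{29}$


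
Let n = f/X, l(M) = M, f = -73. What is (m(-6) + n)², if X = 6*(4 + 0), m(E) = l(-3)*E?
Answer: 128881/576 ≈ 223.75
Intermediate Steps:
m(E) = -3*E
X = 24 (X = 6*4 = 24)
n = -73/24 ≈ -3.0417
(m(-6) + n)² = (-3*(-6) - 73/24)² = (18 - 73/24)² = (359/24)² = 128881/576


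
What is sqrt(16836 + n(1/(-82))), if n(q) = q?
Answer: sqrt(113205182)/82 ≈ 129.75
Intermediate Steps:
sqrt(16836 + n(1/(-82))) = sqrt(16836 + 1/(-82)) = sqrt(16836 - 1/82) = sqrt(1380551/82) = sqrt(113205182)/82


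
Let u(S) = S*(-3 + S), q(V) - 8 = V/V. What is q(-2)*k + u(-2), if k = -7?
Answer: -53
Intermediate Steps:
q(V) = 9 (q(V) = 8 + V/V = 8 + 1 = 9)
q(-2)*k + u(-2) = 9*(-7) - 2*(-3 - 2) = -63 - 2*(-5) = -63 + 10 = -53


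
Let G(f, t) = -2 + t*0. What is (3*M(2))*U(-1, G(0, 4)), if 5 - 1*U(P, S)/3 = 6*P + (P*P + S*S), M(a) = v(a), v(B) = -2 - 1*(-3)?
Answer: 54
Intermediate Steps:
G(f, t) = -2 (G(f, t) = -2 + 0 = -2)
v(B) = 1 (v(B) = -2 + 3 = 1)
M(a) = 1
U(P, S) = 15 - 18*P - 3*P² - 3*S² (U(P, S) = 15 - 3*(6*P + (P*P + S*S)) = 15 - 3*(6*P + (P² + S²)) = 15 - 3*(P² + S² + 6*P) = 15 + (-18*P - 3*P² - 3*S²) = 15 - 18*P - 3*P² - 3*S²)
(3*M(2))*U(-1, G(0, 4)) = (3*1)*(15 - 18*(-1) - 3*(-1)² - 3*(-2)²) = 3*(15 + 18 - 3*1 - 3*4) = 3*(15 + 18 - 3 - 12) = 3*18 = 54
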